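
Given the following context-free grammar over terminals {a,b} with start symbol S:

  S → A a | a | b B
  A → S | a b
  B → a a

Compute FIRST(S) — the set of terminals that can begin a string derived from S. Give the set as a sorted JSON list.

Compute FIRST by fixpoint:
[1]
  A via A→a b: +{a}
  B via B→a a: +{a}
  S via S→A a: +{a}
  S via S→b B: +{b}
  FIRST[S]={a,b}  FIRST[A]={a}  FIRST[B]={a}
[2]
  A via A→S: +{b}
  FIRST[S]={a,b}  FIRST[A]={a,b}  FIRST[B]={a}
[3] (stable)
  FIRST[S]={a,b}  FIRST[A]={a,b}  FIRST[B]={a}

FIRST(S) = ["a", "b"]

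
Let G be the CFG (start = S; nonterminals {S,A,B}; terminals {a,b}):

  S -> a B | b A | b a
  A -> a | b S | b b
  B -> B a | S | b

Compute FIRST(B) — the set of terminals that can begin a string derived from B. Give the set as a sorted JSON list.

FIRST sets, iterate to fixpoint:
pass 1:
  A via A→a: +{a}
  A via A→b S: +{b}
  B via B→b: +{b}
  S via S→a B: +{a}
  S via S→b A: +{b}
  FIRST[S]={a,b}  FIRST[A]={a,b}  FIRST[B]={b}
pass 2:
  B via B→S: +{a}
  FIRST[S]={a,b}  FIRST[A]={a,b}  FIRST[B]={a,b}
pass 3: (no change)
  FIRST[S]={a,b}  FIRST[A]={a,b}  FIRST[B]={a,b}

FIRST(B) = ["a", "b"]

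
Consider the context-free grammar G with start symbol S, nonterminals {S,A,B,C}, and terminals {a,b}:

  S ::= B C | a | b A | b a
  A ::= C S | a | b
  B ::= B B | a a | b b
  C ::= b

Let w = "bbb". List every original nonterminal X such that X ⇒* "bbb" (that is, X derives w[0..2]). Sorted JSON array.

CNF form of G:
  S -> B C | T1 A | T1 T0 | a
  A -> C S | a | b
  B -> B B | T0 T0 | T1 T1
  C -> b
  T0 -> a
  T1 -> b

Fill CYK table bottom-up (cells [i..j] with 0 ≤ i ≤ j ≤ 2 only):
  T[0,0] 'b' = {A,C,T1}  orig:{A,C}
  T[1,1] 'b' = {A,C,T1}  orig:{A,C}
  T[2,2] 'b' = {A,C,T1}  orig:{A,C}
  T[0,1] 'bb' = {B,S}
  T[1,2] 'bb' = {B,S}
  T[0,2] 'bbb' = {A,S}

Original NTs in T[0,2] deriving "bbb": ["A", "S"]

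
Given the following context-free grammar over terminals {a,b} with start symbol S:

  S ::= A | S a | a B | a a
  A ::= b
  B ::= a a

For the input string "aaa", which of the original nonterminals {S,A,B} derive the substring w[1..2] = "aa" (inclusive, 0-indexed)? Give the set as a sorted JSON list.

CNF form of G:
  S -> S T0 | T0 B | T0 T0 | b
  A -> b
  B -> T0 T0
  T0 -> a

CYK fill (cells [i..j] with 1 ≤ i ≤ j ≤ 2 only):
  T[1,1] 'a' = {T0}  orig:{}
  T[2,2] 'a' = {T0}  orig:{}
  T[1,2] 'aa' = {B,S}

Original NTs in T[1,2] deriving "aa": ["B", "S"]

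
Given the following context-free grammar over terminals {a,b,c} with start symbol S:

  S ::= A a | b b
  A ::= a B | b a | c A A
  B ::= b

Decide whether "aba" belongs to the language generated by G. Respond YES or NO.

CNF form of G:
  S -> A T0 | T1 T1
  A -> T0 B | T1 T0 | T2 X3
  B -> b
  T0 -> a
  T1 -> b
  T2 -> c
  X3 -> A A

Fill CYK table bottom-up:
  [0..0]={T0}  "a"  orig:{}
  [1..1]={B,T1}  "b"  orig:{B}
  [2..2]={T0}  "a"  orig:{}
  [0..1]={A}  "ab"
  [1..2]={A}  "ba"
  [0..2]={S}  "aba"

S ∈ T[0,2] ⇒ YES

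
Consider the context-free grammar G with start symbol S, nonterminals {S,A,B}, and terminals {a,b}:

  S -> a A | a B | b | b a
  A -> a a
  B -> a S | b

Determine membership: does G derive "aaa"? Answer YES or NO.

Convert to CNF:
  S -> T0 A | T0 B | T1 T0 | b
  A -> T0 T0
  B -> T0 S | b
  T0 -> a
  T1 -> b

CYK table (by increasing span):
  T[0,0] 'a' = {T0}  orig:{}
  T[1,1] 'a' = {T0}  orig:{}
  T[2,2] 'a' = {T0}  orig:{}
  T[0,1] 'aa' = {A}
  T[1,2] 'aa' = {A}
  T[0,2] 'aaa' = {S}

S ∈ T[0,2] ⇒ YES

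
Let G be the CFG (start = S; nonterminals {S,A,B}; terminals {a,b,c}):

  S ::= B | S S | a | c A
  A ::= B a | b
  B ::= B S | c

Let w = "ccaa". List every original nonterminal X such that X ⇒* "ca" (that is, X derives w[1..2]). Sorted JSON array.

CNF form of G:
  S -> B S | S S | T1 A | a | c
  A -> B T0 | b
  B -> B S | c
  T0 -> a
  T1 -> c

Fill CYK table bottom-up (cells [i..j] with 1 ≤ i ≤ j ≤ 2 only):
  cell(1,1) c: {B,S,T1}  orig:{B,S}
  cell(2,2) a: {S,T0}  orig:{S}
  cell(1,2) ca: {A,B,S}

Original NTs in T[1,2] deriving "ca": ["A", "B", "S"]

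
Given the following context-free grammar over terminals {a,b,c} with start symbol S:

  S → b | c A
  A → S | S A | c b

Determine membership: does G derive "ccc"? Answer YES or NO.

CNF form of G:
  S -> T0 A | b
  A -> S A | T0 A | T0 T1 | b
  T0 -> c
  T1 -> b

CYK fill:
  T[0,0] 'c' = {T0}  orig:{}
  T[1,1] 'c' = {T0}  orig:{}
  T[2,2] 'c' = {T0}  orig:{}
  T[0,1] 'cc' = ∅
  T[1,2] 'cc' = ∅
  T[0,2] 'ccc' = ∅

S ∉ T[0,2] ⇒ NO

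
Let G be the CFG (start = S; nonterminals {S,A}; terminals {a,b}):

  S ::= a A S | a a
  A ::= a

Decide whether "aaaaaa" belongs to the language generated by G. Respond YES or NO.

CNF form of G:
  S -> T0 T0 | T0 X1
  A -> a
  T0 -> a
  X1 -> A S

CYK table (by increasing span):
  [0..0]={A,T0}  "a"  orig:{A}
  [1..1]={A,T0}  "a"  orig:{A}
  [2..2]={A,T0}  "a"  orig:{A}
  [3..3]={A,T0}  "a"  orig:{A}
  [4..4]={A,T0}  "a"  orig:{A}
  [5..5]={A,T0}  "a"  orig:{A}
  [0..1]={S}  "aa"
  [1..2]={S}  "aa"
  [2..3]={S}  "aa"
  [3..4]={S}  "aa"
  [4..5]={S}  "aa"
  [0..2]={X1}  "aaa"  orig:{}
  [1..3]={X1}  "aaa"  orig:{}
  [2..4]={X1}  "aaa"  orig:{}
  [3..5]={X1}  "aaa"  orig:{}
  [0..3]={S}  "aaaa"
  [1..4]={S}  "aaaa"
  [2..5]={S}  "aaaa"
  [0..4]={X1}  "aaaaa"  orig:{}
  [1..5]={X1}  "aaaaa"  orig:{}
  [0..5]={S}  "aaaaaa"

S ∈ T[0,5] ⇒ YES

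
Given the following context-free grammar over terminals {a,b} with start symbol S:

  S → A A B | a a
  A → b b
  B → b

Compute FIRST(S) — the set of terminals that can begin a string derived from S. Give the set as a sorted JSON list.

Compute FIRST by fixpoint:
iter 1:
  A via A→b b: +{b}
  B via B→b: +{b}
  S via S→A A B: +{b}
  S via S→a a: +{a}
  S: {a,b}  A: {b}  B: {b}
iter 2: (no change)
  S: {a,b}  A: {b}  B: {b}

FIRST(S) = ["a", "b"]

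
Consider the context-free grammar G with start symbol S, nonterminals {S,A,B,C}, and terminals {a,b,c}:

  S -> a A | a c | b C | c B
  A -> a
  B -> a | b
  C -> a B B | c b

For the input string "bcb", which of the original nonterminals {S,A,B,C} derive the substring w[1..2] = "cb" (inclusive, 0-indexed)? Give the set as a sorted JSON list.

Convert to CNF:
  S -> T0 A | T0 T1 | T1 B | T2 C
  A -> a
  B -> a | b
  C -> T0 X3 | T1 T2
  T0 -> a
  T1 -> c
  T2 -> b
  X3 -> B B

Fill CYK table bottom-up (cells [i..j] with 1 ≤ i ≤ j ≤ 2 only):
  cell(1,1) c: {T1}  orig:{}
  cell(2,2) b: {B,T2}  orig:{B}
  cell(1,2) cb: {C,S}

Original NTs in T[1,2] deriving "cb": ["C", "S"]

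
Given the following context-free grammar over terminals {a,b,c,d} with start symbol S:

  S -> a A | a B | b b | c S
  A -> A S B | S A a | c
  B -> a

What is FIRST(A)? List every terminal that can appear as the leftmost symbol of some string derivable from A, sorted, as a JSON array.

FIRST iteration:
pass 1:
  A via A→c: +{c}
  B via B→a: +{a}
  S via S→a A: +{a}
  S via S→b b: +{b}
  S via S→c S: +{c}
  FIRST[S]={a,b,c}  FIRST[A]={c}  FIRST[B]={a}
pass 2:
  A via A→S A a: +{a,b}
  FIRST[S]={a,b,c}  FIRST[A]={a,b,c}  FIRST[B]={a}
pass 3: — fixpoint
  FIRST[S]={a,b,c}  FIRST[A]={a,b,c}  FIRST[B]={a}

FIRST(A) = ["a", "b", "c"]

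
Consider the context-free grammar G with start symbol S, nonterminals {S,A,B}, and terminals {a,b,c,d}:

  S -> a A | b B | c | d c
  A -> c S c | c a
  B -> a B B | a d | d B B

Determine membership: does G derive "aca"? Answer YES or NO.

Convert to CNF:
  S -> T1 A | T2 T0 | T3 B | c
  A -> T0 T1 | T0 X4
  B -> T1 T2 | T1 X5 | T2 X6
  T0 -> c
  T1 -> a
  T2 -> d
  T3 -> b
  X4 -> S T0
  X5 -> B B
  X6 -> B B

Fill CYK table bottom-up:
  cell(0,0) a: {T1}  orig:{}
  cell(1,1) c: {S,T0}  orig:{S}
  cell(2,2) a: {T1}  orig:{}
  cell(0,1) ac: ∅
  cell(1,2) ca: {A}
  cell(0,2) aca: {S}

S ∈ T[0,2] ⇒ YES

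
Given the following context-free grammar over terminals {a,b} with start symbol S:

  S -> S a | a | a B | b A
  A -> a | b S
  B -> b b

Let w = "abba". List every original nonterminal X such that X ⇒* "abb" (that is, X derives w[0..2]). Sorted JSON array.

CNF form of G:
  S -> S T1 | T0 A | T1 B | a
  A -> T0 S | a
  B -> T0 T0
  T0 -> b
  T1 -> a

CYK table (by increasing span) — only the sub-triangle for w[0..2]:
  [0..0]={A,S,T1}  "a"  orig:{A,S}
  [1..1]={T0}  "b"  orig:{}
  [2..2]={T0}  "b"  orig:{}
  [0..1]=∅  "ab"
  [1..2]={B}  "bb"
  [0..2]={S}  "abb"

Original NTs in T[0,2] deriving "abb": ["S"]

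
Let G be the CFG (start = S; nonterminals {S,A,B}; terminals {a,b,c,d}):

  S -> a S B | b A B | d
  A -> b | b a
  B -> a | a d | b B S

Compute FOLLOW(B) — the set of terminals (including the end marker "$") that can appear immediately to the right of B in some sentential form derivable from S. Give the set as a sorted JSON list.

FIRST iteration:
[1]
  A via A→b: +{b}
  B via B→a: +{a}
  B via B→b B S: +{b}
  S via S→a S B: +{a}
  S via S→b A B: +{b}
  S via S→d: +{d}
  FIRST(S)={a,b,d}  FIRST(A)={b}  FIRST(B)={a,b}
[2] (no change)
  FIRST(S)={a,b,d}  FIRST(A)={b}  FIRST(B)={a,b}

FOLLOW iteration:
initialize: $ ∈ FOLLOW(S)
pass 1:
  B→b B S: FOLLOW(B) ⊇ FIRST(S) = {a,b,d}; new: +{a,b,d}
  B→b B S: FOLLOW(S) ⊇ FOLLOW(B) ⊇ {a,b,d}; new: +{a,b,d}
  S→a S B: FOLLOW(B) ⊇ FOLLOW(S) ⊇ {$,a,b,d}; new: +{$}
  S→b A B: FOLLOW(A) ⊇ FIRST(B) = {a,b}; new: +{a,b}
  S: {$,a,b,d}  A: {a,b}  B: {$,a,b,d}
pass 2: — fixpoint
  S: {$,a,b,d}  A: {a,b}  B: {$,a,b,d}

FOLLOW(B) = ["$", "a", "b", "d"]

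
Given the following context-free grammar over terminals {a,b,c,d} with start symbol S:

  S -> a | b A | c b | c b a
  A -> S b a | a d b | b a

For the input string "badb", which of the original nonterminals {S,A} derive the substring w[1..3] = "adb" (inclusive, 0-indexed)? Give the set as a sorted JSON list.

CNF form of G:
  S -> T0 A | T3 T0 | T3 X6 | a
  A -> S X4 | T0 T1 | T1 X5
  T0 -> b
  T1 -> a
  T2 -> d
  T3 -> c
  X4 -> T0 T1
  X5 -> T2 T0
  X6 -> T0 T1

Fill CYK table bottom-up, restricted to cells inside w[1..3]:
  cell(1,1) a: {S,T1}  orig:{S}
  cell(2,2) d: {T2}  orig:{}
  cell(3,3) b: {T0}  orig:{}
  cell(1,2) ad: ∅
  cell(2,3) db: {X5}  orig:{}
  cell(1,3) adb: {A}

Original NTs in T[1,3] deriving "adb": ["A"]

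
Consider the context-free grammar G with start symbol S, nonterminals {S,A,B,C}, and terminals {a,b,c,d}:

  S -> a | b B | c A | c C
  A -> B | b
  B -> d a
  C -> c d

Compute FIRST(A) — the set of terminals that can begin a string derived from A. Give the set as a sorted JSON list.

Compute FIRST by fixpoint:
[1]
  A via A→b: +{b}
  B via B→d a: +{d}
  C via C→c d: +{c}
  S via S→a: +{a}
  S via S→b B: +{b}
  S via S→c A: +{c}
  FIRST(S)={a,b,c}  FIRST(A)={b}  FIRST(B)={d}  FIRST(C)={c}
[2]
  A via A→B: +{d}
  FIRST(S)={a,b,c}  FIRST(A)={b,d}  FIRST(B)={d}  FIRST(C)={c}
[3] — fixpoint
  FIRST(S)={a,b,c}  FIRST(A)={b,d}  FIRST(B)={d}  FIRST(C)={c}

FIRST(A) = ["b", "d"]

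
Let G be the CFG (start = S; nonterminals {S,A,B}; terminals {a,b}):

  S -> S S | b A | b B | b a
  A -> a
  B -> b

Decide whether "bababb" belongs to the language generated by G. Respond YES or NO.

Convert to CNF:
  S -> S S | T0 A | T0 B | T0 T1
  A -> a
  B -> b
  T0 -> b
  T1 -> a

Fill CYK table bottom-up:
  cell(0,0) b: {B,T0}  orig:{B}
  cell(1,1) a: {A,T1}  orig:{A}
  cell(2,2) b: {B,T0}  orig:{B}
  cell(3,3) a: {A,T1}  orig:{A}
  cell(4,4) b: {B,T0}  orig:{B}
  cell(5,5) b: {B,T0}  orig:{B}
  cell(0,1) ba: {S}
  cell(1,2) ab: ∅
  cell(2,3) ba: {S}
  cell(3,4) ab: ∅
  cell(4,5) bb: {S}
  cell(0,2) bab: ∅
  cell(1,3) aba: ∅
  cell(2,4) bab: ∅
  cell(3,5) abb: ∅
  cell(0,3) baba: {S}
  cell(1,4) abab: ∅
  cell(2,5) babb: {S}
  cell(0,4) babab: ∅
  cell(1,5) ababb: ∅
  cell(0,5) bababb: {S}

S ∈ T[0,5] ⇒ YES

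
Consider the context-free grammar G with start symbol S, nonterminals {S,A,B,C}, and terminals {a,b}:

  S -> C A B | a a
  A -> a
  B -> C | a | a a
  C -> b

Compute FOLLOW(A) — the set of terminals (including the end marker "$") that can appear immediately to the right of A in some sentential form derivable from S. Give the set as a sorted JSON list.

FIRST iteration:
round 1:
  A via A→a: +{a}
  B via B→a: +{a}
  C via C→b: +{b}
  S via S→C A B: +{b}
  S via S→a a: +{a}
  FIRST[S]={a,b}  FIRST[A]={a}  FIRST[B]={a}  FIRST[C]={b}
round 2:
  B via B→C: +{b}
  FIRST[S]={a,b}  FIRST[A]={a}  FIRST[B]={a,b}  FIRST[C]={b}
round 3: done
  FIRST[S]={a,b}  FIRST[A]={a}  FIRST[B]={a,b}  FIRST[C]={b}

FOLLOW sets:
initialize: $ ∈ FOLLOW(S)
round 1:
  S→C A B: FOLLOW(C) ⊇ FIRST(A) = {a}; new: +{a}
  S→C A B: FOLLOW(A) ⊇ FIRST(B) = {a,b}; new: +{a,b}
  S→C A B: FOLLOW(B) ⊇ FOLLOW(S) ⊇ {$}; new: +{$}
  S: {$}  A: {a,b}  B: {$}  C: {a}
round 2:
  B→C: FOLLOW(C) ⊇ FOLLOW(B) ⊇ {$}; new: +{$}
  S: {$}  A: {a,b}  B: {$}  C: {$,a}
round 3: done
  S: {$}  A: {a,b}  B: {$}  C: {$,a}

FOLLOW(A) = ["a", "b"]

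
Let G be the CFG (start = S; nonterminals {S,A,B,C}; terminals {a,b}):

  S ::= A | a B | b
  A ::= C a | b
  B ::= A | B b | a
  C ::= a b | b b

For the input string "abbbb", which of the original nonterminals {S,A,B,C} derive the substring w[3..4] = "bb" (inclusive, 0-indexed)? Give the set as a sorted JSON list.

Convert to CNF:
  S -> C T0 | T0 B | b
  A -> C T0 | b
  B -> B T1 | C T0 | a | b
  C -> T0 T1 | T1 T1
  T0 -> a
  T1 -> b

Fill CYK table bottom-up — only the sub-triangle for w[3..4]:
  cell(3,3) b: {A,B,S,T1}  orig:{A,B,S}
  cell(4,4) b: {A,B,S,T1}  orig:{A,B,S}
  cell(3,4) bb: {B,C}

Original NTs in T[3,4] deriving "bb": ["B", "C"]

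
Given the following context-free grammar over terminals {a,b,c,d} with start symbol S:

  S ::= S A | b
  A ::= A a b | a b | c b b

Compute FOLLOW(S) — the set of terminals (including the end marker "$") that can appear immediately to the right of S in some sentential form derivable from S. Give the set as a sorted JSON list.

FIRST sets, iterate to fixpoint:
pass 1:
  A via A→a b: +{a}
  A via A→c b b: +{c}
  S via S→b: +{b}
  S: {b}  A: {a,c}
pass 2: — fixpoint
  S: {b}  A: {a,c}

Compute FOLLOW by fixpoint:
initialize: $ ∈ FOLLOW(S)
round 1:
  A→A a b: FOLLOW(A) ⊇ FIRST(a) = {a}; new: +{a}
  S→S A: FOLLOW(S) ⊇ FIRST(A) = {a,c}; new: +{a,c}
  S→S A: FOLLOW(A) ⊇ FOLLOW(S) ⊇ {$,a,c}; new: +{$,c}
  FOLLOW(S)={$,a,c}  FOLLOW(A)={$,a,c}
round 2: (stable)
  FOLLOW(S)={$,a,c}  FOLLOW(A)={$,a,c}

FOLLOW(S) = ["$", "a", "c"]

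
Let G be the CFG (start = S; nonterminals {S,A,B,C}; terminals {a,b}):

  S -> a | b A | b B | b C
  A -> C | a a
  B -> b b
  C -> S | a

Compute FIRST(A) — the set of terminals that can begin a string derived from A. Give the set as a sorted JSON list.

FIRST iteration:
round 1:
  A via A→a a: +{a}
  B via B→b b: +{b}
  C via C→a: +{a}
  S via S→a: +{a}
  S via S→b A: +{b}
  FIRST[S]={a,b}  FIRST[A]={a}  FIRST[B]={b}  FIRST[C]={a}
round 2:
  C via C→S: +{b}
  FIRST[S]={a,b}  FIRST[A]={a}  FIRST[B]={b}  FIRST[C]={a,b}
round 3:
  A via A→C: +{b}
  FIRST[S]={a,b}  FIRST[A]={a,b}  FIRST[B]={b}  FIRST[C]={a,b}
round 4: — fixpoint
  FIRST[S]={a,b}  FIRST[A]={a,b}  FIRST[B]={b}  FIRST[C]={a,b}

FIRST(A) = ["a", "b"]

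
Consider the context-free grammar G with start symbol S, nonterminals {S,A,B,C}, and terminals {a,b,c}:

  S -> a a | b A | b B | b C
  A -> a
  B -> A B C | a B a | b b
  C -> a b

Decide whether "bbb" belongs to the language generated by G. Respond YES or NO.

Convert to CNF:
  S -> T0 T0 | T1 A | T1 B | T1 C
  A -> a
  B -> A X2 | T0 X3 | T1 T1
  C -> T0 T1
  T0 -> a
  T1 -> b
  X2 -> B C
  X3 -> B T0

CYK table (by increasing span):
  cell(0,0) b: {T1}  orig:{}
  cell(1,1) b: {T1}  orig:{}
  cell(2,2) b: {T1}  orig:{}
  cell(0,1) bb: {B}
  cell(1,2) bb: {B}
  cell(0,2) bbb: {S}

S ∈ T[0,2] ⇒ YES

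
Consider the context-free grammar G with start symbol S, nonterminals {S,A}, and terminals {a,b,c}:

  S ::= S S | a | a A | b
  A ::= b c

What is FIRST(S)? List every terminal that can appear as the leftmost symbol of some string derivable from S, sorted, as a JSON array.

FIRST iteration:
pass 1:
  A via A→b c: +{b}
  S via S→a: +{a}
  S via S→b: +{b}
  S: {a,b}  A: {b}
pass 2: (no change)
  S: {a,b}  A: {b}

FIRST(S) = ["a", "b"]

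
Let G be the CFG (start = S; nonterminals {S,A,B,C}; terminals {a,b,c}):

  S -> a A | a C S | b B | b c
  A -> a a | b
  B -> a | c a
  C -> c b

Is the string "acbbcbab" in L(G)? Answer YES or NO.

Convert to CNF:
  S -> T0 A | T0 X3 | T2 B | T2 T1
  A -> T0 T0 | b
  B -> T1 T0 | a
  C -> T1 T2
  T0 -> a
  T1 -> c
  T2 -> b
  X3 -> C S

CYK table (by increasing span):
  cell(0,0) a: {B,T0}  orig:{B}
  cell(1,1) c: {T1}  orig:{}
  cell(2,2) b: {A,T2}  orig:{A}
  cell(3,3) b: {A,T2}  orig:{A}
  cell(4,4) c: {T1}  orig:{}
  cell(5,5) b: {A,T2}  orig:{A}
  cell(6,6) a: {B,T0}  orig:{B}
  cell(7,7) b: {A,T2}  orig:{A}
  cell(0,1) ac: ∅
  cell(1,2) cb: {C}
  cell(2,3) bb: ∅
  cell(3,4) bc: {S}
  cell(4,5) cb: {C}
  cell(5,6) ba: {S}
  cell(6,7) ab: {S}
  cell(0,2) acb: ∅
  cell(1,3) cbb: ∅
  cell(2,4) bbc: ∅
  cell(3,5) bcb: ∅
  cell(4,6) cba: ∅
  cell(5,7) bab: ∅
  cell(0,3) acbb: ∅
  cell(1,4) cbbc: {X3}  orig:{}
  cell(2,5) bbcb: ∅
  cell(3,6) bcba: ∅
  cell(4,7) cbab: {X3}  orig:{}
  cell(0,4) acbbc: {S}
  cell(1,5) cbbcb: ∅
  cell(2,6) bbcba: ∅
  cell(3,7) bcbab: ∅
  cell(0,5) acbbcb: ∅
  cell(1,6) cbbcba: ∅
  cell(2,7) bbcbab: ∅
  cell(0,6) acbbcba: ∅
  cell(1,7) cbbcbab: ∅
  cell(0,7) acbbcbab: ∅

S ∉ T[0,7] ⇒ NO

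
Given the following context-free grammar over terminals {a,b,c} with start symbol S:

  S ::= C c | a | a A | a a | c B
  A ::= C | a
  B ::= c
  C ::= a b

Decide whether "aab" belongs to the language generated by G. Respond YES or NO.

CNF form of G:
  S -> C T2 | T0 A | T0 T0 | T2 B | a
  A -> T0 T1 | a
  B -> c
  C -> T0 T1
  T0 -> a
  T1 -> b
  T2 -> c

CYK table (by increasing span):
  [0..0]={A,S,T0}  "a"  orig:{A,S}
  [1..1]={A,S,T0}  "a"  orig:{A,S}
  [2..2]={T1}  "b"  orig:{}
  [0..1]={S}  "aa"
  [1..2]={A,C}  "ab"
  [0..2]={S}  "aab"

S ∈ T[0,2] ⇒ YES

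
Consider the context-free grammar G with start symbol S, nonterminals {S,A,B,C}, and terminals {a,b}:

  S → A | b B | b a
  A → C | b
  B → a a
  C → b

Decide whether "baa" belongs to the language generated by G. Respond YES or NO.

CNF form of G:
  S -> T1 B | T1 T0 | b
  A -> b
  B -> T0 T0
  C -> b
  T0 -> a
  T1 -> b

Fill CYK table bottom-up:
  cell(0,0) b: {A,C,S,T1}  orig:{A,C,S}
  cell(1,1) a: {T0}  orig:{}
  cell(2,2) a: {T0}  orig:{}
  cell(0,1) ba: {S}
  cell(1,2) aa: {B}
  cell(0,2) baa: {S}

S ∈ T[0,2] ⇒ YES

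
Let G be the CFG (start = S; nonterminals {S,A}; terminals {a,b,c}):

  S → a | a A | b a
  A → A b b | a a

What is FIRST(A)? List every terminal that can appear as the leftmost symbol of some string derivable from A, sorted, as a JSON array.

FIRST sets, iterate to fixpoint:
pass 1:
  A via A→a a: +{a}
  S via S→a: +{a}
  S via S→b a: +{b}
  FIRST[S]={a,b}  FIRST[A]={a}
pass 2: (stable)
  FIRST[S]={a,b}  FIRST[A]={a}

FIRST(A) = ["a"]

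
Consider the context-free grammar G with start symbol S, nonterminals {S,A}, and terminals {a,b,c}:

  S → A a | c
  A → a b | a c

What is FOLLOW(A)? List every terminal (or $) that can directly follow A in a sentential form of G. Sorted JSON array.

FIRST sets, iterate to fixpoint:
round 1:
  A via A→a b: +{a}
  S via S→A a: +{a}
  S via S→c: +{c}
  FIRST(S)={a,c}  FIRST(A)={a}
round 2: (no change)
  FIRST(S)={a,c}  FIRST(A)={a}

Compute FOLLOW by fixpoint:
FOLLOW(S) := {$}
iter 1:
  S→A a: FOLLOW(A) ⊇ FIRST(a) = {a}; new: +{a}
  FOLLOW[S]={$}  FOLLOW[A]={a}
iter 2: (no change)
  FOLLOW[S]={$}  FOLLOW[A]={a}

FOLLOW(A) = ["a"]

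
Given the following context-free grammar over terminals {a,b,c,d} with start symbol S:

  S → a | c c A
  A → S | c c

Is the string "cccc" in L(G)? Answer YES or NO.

CNF form of G:
  S -> T0 X2 | a
  A -> T0 T0 | T0 X1 | a
  T0 -> c
  X1 -> T0 A
  X2 -> T0 A

CYK fill:
  cell(0,0) c: {T0}  orig:{}
  cell(1,1) c: {T0}  orig:{}
  cell(2,2) c: {T0}  orig:{}
  cell(3,3) c: {T0}  orig:{}
  cell(0,1) cc: {A}
  cell(1,2) cc: {A}
  cell(2,3) cc: {A}
  cell(0,2) ccc: {X1,X2}  orig:{}
  cell(1,3) ccc: {X1,X2}  orig:{}
  cell(0,3) cccc: {A,S}

S ∈ T[0,3] ⇒ YES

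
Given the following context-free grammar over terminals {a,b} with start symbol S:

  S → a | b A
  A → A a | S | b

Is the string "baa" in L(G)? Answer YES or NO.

Convert to CNF:
  S -> T1 A | a
  A -> A T0 | T1 A | a | b
  T0 -> a
  T1 -> b

Fill CYK table bottom-up:
  [0..0]={A,T1}  "b"  orig:{A}
  [1..1]={A,S,T0}  "a"  orig:{A,S}
  [2..2]={A,S,T0}  "a"  orig:{A,S}
  [0..1]={A,S}  "ba"
  [1..2]={A}  "aa"
  [0..2]={A,S}  "baa"

S ∈ T[0,2] ⇒ YES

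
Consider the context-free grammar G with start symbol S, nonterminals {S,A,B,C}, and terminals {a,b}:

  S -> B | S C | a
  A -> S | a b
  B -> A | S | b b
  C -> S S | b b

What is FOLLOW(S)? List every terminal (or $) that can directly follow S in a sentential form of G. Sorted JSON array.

FIRST sets, iterate to fixpoint:
iter 1:
  A via A→a b: +{a}
  B via B→A: +{a}
  B via B→b b: +{b}
  C via C→b b: +{b}
  S via S→B: +{a,b}
  S: {a,b}  A: {a}  B: {a,b}  C: {b}
iter 2:
  A via A→S: +{b}
  C via C→S S: +{a}
  S: {a,b}  A: {a,b}  B: {a,b}  C: {a,b}
iter 3: — fixpoint
  S: {a,b}  A: {a,b}  B: {a,b}  C: {a,b}

FOLLOW sets:
FOLLOW(S) := {$}
round 1:
  C→S S: FOLLOW(S) ⊇ FIRST(S) = {a,b}; new: +{a,b}
  S→B: FOLLOW(B) ⊇ FOLLOW(S) ⊇ {$,a,b}; new: +{$,a,b}
  S→S C: FOLLOW(C) ⊇ FOLLOW(S) ⊇ {$,a,b}; new: +{$,a,b}
  FOLLOW(S)={$,a,b}  FOLLOW(A)={}  FOLLOW(B)={$,a,b}  FOLLOW(C)={$,a,b}
round 2:
  B→A: FOLLOW(A) ⊇ FOLLOW(B) ⊇ {$,a,b}; new: +{$,a,b}
  FOLLOW(S)={$,a,b}  FOLLOW(A)={$,a,b}  FOLLOW(B)={$,a,b}  FOLLOW(C)={$,a,b}
round 3: — fixpoint
  FOLLOW(S)={$,a,b}  FOLLOW(A)={$,a,b}  FOLLOW(B)={$,a,b}  FOLLOW(C)={$,a,b}

FOLLOW(S) = ["$", "a", "b"]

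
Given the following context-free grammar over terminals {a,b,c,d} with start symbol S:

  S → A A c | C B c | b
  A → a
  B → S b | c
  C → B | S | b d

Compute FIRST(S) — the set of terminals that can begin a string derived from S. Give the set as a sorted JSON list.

FIRST sets, iterate to fixpoint:
[1]
  A via A→a: +{a}
  B via B→c: +{c}
  C via C→B: +{c}
  C via C→b d: +{b}
  S via S→A A c: +{a}
  S via S→C B c: +{b,c}
  FIRST[S]={a,b,c}  FIRST[A]={a}  FIRST[B]={c}  FIRST[C]={b,c}
[2]
  B via B→S b: +{a,b}
  C via C→B: +{a}
  FIRST[S]={a,b,c}  FIRST[A]={a}  FIRST[B]={a,b,c}  FIRST[C]={a,b,c}
[3] — fixpoint
  FIRST[S]={a,b,c}  FIRST[A]={a}  FIRST[B]={a,b,c}  FIRST[C]={a,b,c}

FIRST(S) = ["a", "b", "c"]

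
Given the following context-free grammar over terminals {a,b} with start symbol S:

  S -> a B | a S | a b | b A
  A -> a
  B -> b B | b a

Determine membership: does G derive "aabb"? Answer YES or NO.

CNF form of G:
  S -> T0 A | T1 B | T1 S | T1 T0
  A -> a
  B -> T0 B | T0 T1
  T0 -> b
  T1 -> a

CYK fill:
  [0..0]={A,T1}  "a"  orig:{A}
  [1..1]={A,T1}  "a"  orig:{A}
  [2..2]={T0}  "b"  orig:{}
  [3..3]={T0}  "b"  orig:{}
  [0..1]=∅  "aa"
  [1..2]={S}  "ab"
  [2..3]=∅  "bb"
  [0..2]={S}  "aab"
  [1..3]=∅  "abb"
  [0..3]=∅  "aabb"

S ∉ T[0,3] ⇒ NO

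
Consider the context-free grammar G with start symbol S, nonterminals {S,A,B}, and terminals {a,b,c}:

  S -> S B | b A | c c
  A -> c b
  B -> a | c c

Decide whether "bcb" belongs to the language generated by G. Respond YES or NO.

Convert to CNF:
  S -> S B | T0 T0 | T1 A
  A -> T0 T1
  B -> T0 T0 | a
  T0 -> c
  T1 -> b

CYK fill:
  T[0,0] 'b' = {T1}  orig:{}
  T[1,1] 'c' = {T0}  orig:{}
  T[2,2] 'b' = {T1}  orig:{}
  T[0,1] 'bc' = ∅
  T[1,2] 'cb' = {A}
  T[0,2] 'bcb' = {S}

S ∈ T[0,2] ⇒ YES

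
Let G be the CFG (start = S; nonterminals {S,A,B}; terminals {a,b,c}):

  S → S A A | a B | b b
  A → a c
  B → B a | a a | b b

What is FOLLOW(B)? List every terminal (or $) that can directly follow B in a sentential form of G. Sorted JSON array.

Compute FIRST by fixpoint:
pass 1:
  A via A→a c: +{a}
  B via B→a a: +{a}
  B via B→b b: +{b}
  S via S→a B: +{a}
  S via S→b b: +{b}
  FIRST(S)={a,b}  FIRST(A)={a}  FIRST(B)={a,b}
pass 2: done
  FIRST(S)={a,b}  FIRST(A)={a}  FIRST(B)={a,b}

Compute FOLLOW by fixpoint:
FOLLOW(S) := {$}
pass 1:
  B→B a: FOLLOW(B) ⊇ FIRST(a) = {a}; new: +{a}
  S→S A A: FOLLOW(S) ⊇ FIRST(A) = {a}; new: +{a}
  S→S A A: FOLLOW(A) ⊇ FIRST(A) = {a}; new: +{a}
  S→S A A: FOLLOW(A) ⊇ FOLLOW(S) ⊇ {$,a}; new: +{$}
  S→a B: FOLLOW(B) ⊇ FOLLOW(S) ⊇ {$,a}; new: +{$}
  FOLLOW(S)={$,a}  FOLLOW(A)={$,a}  FOLLOW(B)={$,a}
pass 2: — fixpoint
  FOLLOW(S)={$,a}  FOLLOW(A)={$,a}  FOLLOW(B)={$,a}

FOLLOW(B) = ["$", "a"]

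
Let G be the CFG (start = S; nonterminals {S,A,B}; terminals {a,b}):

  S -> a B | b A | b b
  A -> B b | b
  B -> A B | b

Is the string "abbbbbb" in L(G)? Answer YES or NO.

Convert to CNF:
  S -> T0 A | T0 T0 | T1 B
  A -> B T0 | b
  B -> A B | b
  T0 -> b
  T1 -> a

CYK table (by increasing span):
  cell(0,0) a: {T1}  orig:{}
  cell(1,1) b: {A,B,T0}  orig:{A,B}
  cell(2,2) b: {A,B,T0}  orig:{A,B}
  cell(3,3) b: {A,B,T0}  orig:{A,B}
  cell(4,4) b: {A,B,T0}  orig:{A,B}
  cell(5,5) b: {A,B,T0}  orig:{A,B}
  cell(6,6) b: {A,B,T0}  orig:{A,B}
  cell(0,1) ab: {S}
  cell(1,2) bb: {A,B,S}
  cell(2,3) bb: {A,B,S}
  cell(3,4) bb: {A,B,S}
  cell(4,5) bb: {A,B,S}
  cell(5,6) bb: {A,B,S}
  cell(0,2) abb: {S}
  cell(1,3) bbb: {A,B,S}
  cell(2,4) bbb: {A,B,S}
  cell(3,5) bbb: {A,B,S}
  cell(4,6) bbb: {A,B,S}
  cell(0,3) abbb: {S}
  cell(1,4) bbbb: {A,B,S}
  cell(2,5) bbbb: {A,B,S}
  cell(3,6) bbbb: {A,B,S}
  cell(0,4) abbbb: {S}
  cell(1,5) bbbbb: {A,B,S}
  cell(2,6) bbbbb: {A,B,S}
  cell(0,5) abbbbb: {S}
  cell(1,6) bbbbbb: {A,B,S}
  cell(0,6) abbbbbb: {S}

S ∈ T[0,6] ⇒ YES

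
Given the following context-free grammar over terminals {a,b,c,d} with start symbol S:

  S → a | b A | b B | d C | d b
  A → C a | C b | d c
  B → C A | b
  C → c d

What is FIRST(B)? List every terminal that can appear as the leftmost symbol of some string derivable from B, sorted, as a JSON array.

FIRST sets, iterate to fixpoint:
iter 1:
  A via A→d c: +{d}
  B via B→b: +{b}
  C via C→c d: +{c}
  S via S→a: +{a}
  S via S→b A: +{b}
  S via S→d C: +{d}
  FIRST(S)={a,b,d}  FIRST(A)={d}  FIRST(B)={b}  FIRST(C)={c}
iter 2:
  A via A→C a: +{c}
  B via B→C A: +{c}
  FIRST(S)={a,b,d}  FIRST(A)={c,d}  FIRST(B)={b,c}  FIRST(C)={c}
iter 3: — fixpoint
  FIRST(S)={a,b,d}  FIRST(A)={c,d}  FIRST(B)={b,c}  FIRST(C)={c}

FIRST(B) = ["b", "c"]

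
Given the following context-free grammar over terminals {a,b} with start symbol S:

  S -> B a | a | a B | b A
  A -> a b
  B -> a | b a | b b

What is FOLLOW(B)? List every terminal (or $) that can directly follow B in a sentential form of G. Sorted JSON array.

FIRST sets, iterate to fixpoint:
[1]
  A via A→a b: +{a}
  B via B→a: +{a}
  B via B→b a: +{b}
  S via S→B a: +{a,b}
  FIRST(S)={a,b}  FIRST(A)={a}  FIRST(B)={a,b}
[2] (no change)
  FIRST(S)={a,b}  FIRST(A)={a}  FIRST(B)={a,b}

Compute FOLLOW by fixpoint:
FOLLOW(S) := {$}
[1]
  S→B a: FOLLOW(B) ⊇ FIRST(a) = {a}; new: +{a}
  S→a B: FOLLOW(B) ⊇ FOLLOW(S) ⊇ {$}; new: +{$}
  S→b A: FOLLOW(A) ⊇ FOLLOW(S) ⊇ {$}; new: +{$}
  FOLLOW[S]={$}  FOLLOW[A]={$}  FOLLOW[B]={$,a}
[2] (stable)
  FOLLOW[S]={$}  FOLLOW[A]={$}  FOLLOW[B]={$,a}

FOLLOW(B) = ["$", "a"]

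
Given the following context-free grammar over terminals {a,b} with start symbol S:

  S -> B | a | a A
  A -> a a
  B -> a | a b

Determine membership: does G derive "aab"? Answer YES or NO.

Convert to CNF:
  S -> T0 A | T0 T1 | a
  A -> T0 T0
  B -> T0 T1 | a
  T0 -> a
  T1 -> b

CYK table (by increasing span):
  cell(0,0) a: {B,S,T0}  orig:{B,S}
  cell(1,1) a: {B,S,T0}  orig:{B,S}
  cell(2,2) b: {T1}  orig:{}
  cell(0,1) aa: {A}
  cell(1,2) ab: {B,S}
  cell(0,2) aab: ∅

S ∉ T[0,2] ⇒ NO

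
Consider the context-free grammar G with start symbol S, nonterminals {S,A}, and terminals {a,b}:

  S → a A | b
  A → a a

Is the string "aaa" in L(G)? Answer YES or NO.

Convert to CNF:
  S -> T0 A | b
  A -> T0 T0
  T0 -> a

CYK fill:
  T[0,0] 'a' = {T0}  orig:{}
  T[1,1] 'a' = {T0}  orig:{}
  T[2,2] 'a' = {T0}  orig:{}
  T[0,1] 'aa' = {A}
  T[1,2] 'aa' = {A}
  T[0,2] 'aaa' = {S}

S ∈ T[0,2] ⇒ YES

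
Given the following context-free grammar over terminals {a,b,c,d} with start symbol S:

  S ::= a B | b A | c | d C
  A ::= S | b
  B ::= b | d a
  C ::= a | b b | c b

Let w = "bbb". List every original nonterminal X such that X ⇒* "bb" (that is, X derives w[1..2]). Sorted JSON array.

CNF form of G:
  S -> T0 B | T1 A | T2 C | c
  A -> T0 B | T1 A | T2 C | b | c
  B -> T2 T0 | b
  C -> T1 T1 | T3 T1 | a
  T0 -> a
  T1 -> b
  T2 -> d
  T3 -> c

Fill CYK table bottom-up (cells [i..j] with 1 ≤ i ≤ j ≤ 2 only):
  T[1,1] 'b' = {A,B,T1}  orig:{A,B}
  T[2,2] 'b' = {A,B,T1}  orig:{A,B}
  T[1,2] 'bb' = {A,C,S}

Original NTs in T[1,2] deriving "bb": ["A", "C", "S"]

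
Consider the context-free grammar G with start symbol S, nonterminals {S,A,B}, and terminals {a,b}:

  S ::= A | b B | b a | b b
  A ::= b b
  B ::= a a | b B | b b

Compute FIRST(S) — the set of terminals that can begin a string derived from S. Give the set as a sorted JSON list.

FIRST iteration:
iter 1:
  A via A→b b: +{b}
  B via B→a a: +{a}
  B via B→b B: +{b}
  S via S→A: +{b}
  FIRST[S]={b}  FIRST[A]={b}  FIRST[B]={a,b}
iter 2: (stable)
  FIRST[S]={b}  FIRST[A]={b}  FIRST[B]={a,b}

FIRST(S) = ["b"]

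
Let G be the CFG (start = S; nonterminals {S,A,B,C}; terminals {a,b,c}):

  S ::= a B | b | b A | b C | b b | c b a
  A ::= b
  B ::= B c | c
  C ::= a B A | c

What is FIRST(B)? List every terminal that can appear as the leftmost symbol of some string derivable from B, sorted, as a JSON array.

FIRST sets, iterate to fixpoint:
round 1:
  A via A→b: +{b}
  B via B→c: +{c}
  C via C→a B A: +{a}
  C via C→c: +{c}
  S via S→a B: +{a}
  S via S→b: +{b}
  S via S→c b a: +{c}
  S: {a,b,c}  A: {b}  B: {c}  C: {a,c}
round 2: — fixpoint
  S: {a,b,c}  A: {b}  B: {c}  C: {a,c}

FIRST(B) = ["c"]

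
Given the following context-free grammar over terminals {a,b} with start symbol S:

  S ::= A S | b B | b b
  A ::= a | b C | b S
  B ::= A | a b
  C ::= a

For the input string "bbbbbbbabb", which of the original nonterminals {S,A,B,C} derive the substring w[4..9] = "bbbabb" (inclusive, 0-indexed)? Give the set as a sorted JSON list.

CNF form of G:
  S -> A S | T0 B | T0 T0
  A -> T0 C | T0 S | a
  B -> T0 C | T0 S | T1 T0 | a
  C -> a
  T0 -> b
  T1 -> a

CYK table (by increasing span), restricted to cells inside w[4..9]:
  [4..4]={T0}  "b"  orig:{}
  [5..5]={T0}  "b"  orig:{}
  [6..6]={T0}  "b"  orig:{}
  [7..7]={A,B,C,T1}  "a"  orig:{A,B,C}
  [8..8]={T0}  "b"  orig:{}
  [9..9]={T0}  "b"  orig:{}
  [4..5]={S}  "bb"
  [5..6]={S}  "bb"
  [6..7]={A,B,S}  "ba"
  [7..8]={B}  "ab"
  [8..9]={S}  "bb"
  [4..6]={A,B}  "bbb"
  [5..7]={A,B,S}  "bba"
  [6..8]={S}  "bab"
  [7..9]={S}  "abb"
  [4..7]={A,B,S}  "bbba"
  [5..8]={A,B}  "bbab"
  [6..9]={A,B,S}  "babb"
  [4..8]={S}  "bbbab"
  [5..9]={A,B,S}  "bbabb"
  [4..9]={A,B,S}  "bbbabb"

Original NTs in T[4,9] deriving "bbbabb": ["A", "B", "S"]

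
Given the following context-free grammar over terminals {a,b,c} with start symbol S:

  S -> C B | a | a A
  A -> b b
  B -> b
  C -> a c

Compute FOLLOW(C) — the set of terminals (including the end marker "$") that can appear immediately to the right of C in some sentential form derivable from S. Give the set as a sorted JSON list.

FIRST sets, iterate to fixpoint:
[1]
  A via A→b b: +{b}
  B via B→b: +{b}
  C via C→a c: +{a}
  S via S→C B: +{a}
  FIRST[S]={a}  FIRST[A]={b}  FIRST[B]={b}  FIRST[C]={a}
[2] — fixpoint
  FIRST[S]={a}  FIRST[A]={b}  FIRST[B]={b}  FIRST[C]={a}

Compute FOLLOW by fixpoint:
seed FOLLOW(S) with $
round 1:
  S→C B: FOLLOW(C) ⊇ FIRST(B) = {b}; new: +{b}
  S→C B: FOLLOW(B) ⊇ FOLLOW(S) ⊇ {$}; new: +{$}
  S→a A: FOLLOW(A) ⊇ FOLLOW(S) ⊇ {$}; new: +{$}
  FOLLOW(S)={$}  FOLLOW(A)={$}  FOLLOW(B)={$}  FOLLOW(C)={b}
round 2: — fixpoint
  FOLLOW(S)={$}  FOLLOW(A)={$}  FOLLOW(B)={$}  FOLLOW(C)={b}

FOLLOW(C) = ["b"]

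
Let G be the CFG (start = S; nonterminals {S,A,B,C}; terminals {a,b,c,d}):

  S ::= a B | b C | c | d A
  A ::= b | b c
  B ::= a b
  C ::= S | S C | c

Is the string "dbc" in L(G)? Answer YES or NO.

CNF form of G:
  S -> T0 C | T2 B | T3 A | c
  A -> T0 T1 | b
  B -> T2 T0
  C -> S C | T0 C | T2 B | T3 A | c
  T0 -> b
  T1 -> c
  T2 -> a
  T3 -> d

Fill CYK table bottom-up:
  T[0,0] 'd' = {T3}  orig:{}
  T[1,1] 'b' = {A,T0}  orig:{A}
  T[2,2] 'c' = {C,S,T1}  orig:{C,S}
  T[0,1] 'db' = {C,S}
  T[1,2] 'bc' = {A,C,S}
  T[0,2] 'dbc' = {C,S}

S ∈ T[0,2] ⇒ YES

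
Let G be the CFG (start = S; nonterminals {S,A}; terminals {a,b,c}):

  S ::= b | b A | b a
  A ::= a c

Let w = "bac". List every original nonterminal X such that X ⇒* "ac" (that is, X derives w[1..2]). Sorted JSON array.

Convert to CNF:
  S -> T2 A | T2 T0 | b
  A -> T0 T1
  T0 -> a
  T1 -> c
  T2 -> b

CYK fill, restricted to cells inside w[1..2]:
  T[1,1] 'a' = {T0}  orig:{}
  T[2,2] 'c' = {T1}  orig:{}
  T[1,2] 'ac' = {A}

Original NTs in T[1,2] deriving "ac": ["A"]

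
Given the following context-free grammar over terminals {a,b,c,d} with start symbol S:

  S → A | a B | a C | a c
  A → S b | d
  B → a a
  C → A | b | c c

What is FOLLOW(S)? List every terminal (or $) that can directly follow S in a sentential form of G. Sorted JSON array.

Compute FIRST by fixpoint:
round 1:
  A via A→d: +{d}
  B via B→a a: +{a}
  C via C→A: +{d}
  C via C→b: +{b}
  C via C→c c: +{c}
  S via S→A: +{d}
  S via S→a B: +{a}
  FIRST[S]={a,d}  FIRST[A]={d}  FIRST[B]={a}  FIRST[C]={b,c,d}
round 2:
  A via A→S b: +{a}
  C via C→A: +{a}
  FIRST[S]={a,d}  FIRST[A]={a,d}  FIRST[B]={a}  FIRST[C]={a,b,c,d}
round 3: done
  FIRST[S]={a,d}  FIRST[A]={a,d}  FIRST[B]={a}  FIRST[C]={a,b,c,d}

FOLLOW sets:
FOLLOW(S) := {$}
round 1:
  A→S b: FOLLOW(S) ⊇ FIRST(b) = {b}; new: +{b}
  S→A: FOLLOW(A) ⊇ FOLLOW(S) ⊇ {$,b}; new: +{$,b}
  S→a B: FOLLOW(B) ⊇ FOLLOW(S) ⊇ {$,b}; new: +{$,b}
  S→a C: FOLLOW(C) ⊇ FOLLOW(S) ⊇ {$,b}; new: +{$,b}
  S: {$,b}  A: {$,b}  B: {$,b}  C: {$,b}
round 2: done
  S: {$,b}  A: {$,b}  B: {$,b}  C: {$,b}

FOLLOW(S) = ["$", "b"]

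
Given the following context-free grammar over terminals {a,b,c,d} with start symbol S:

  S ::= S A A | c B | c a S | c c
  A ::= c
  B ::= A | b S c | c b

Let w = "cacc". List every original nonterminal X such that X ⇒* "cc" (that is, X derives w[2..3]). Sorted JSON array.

Convert to CNF:
  S -> S X4 | T1 B | T1 T1 | T1 X5
  A -> c
  B -> T0 X3 | T1 T0 | c
  T0 -> b
  T1 -> c
  T2 -> a
  X3 -> S T1
  X4 -> A A
  X5 -> T2 S

CYK table (by increasing span), restricted to cells inside w[2..3]:
  cell(2,2) c: {A,B,T1}  orig:{A,B}
  cell(3,3) c: {A,B,T1}  orig:{A,B}
  cell(2,3) cc: {S,X4}  orig:{S}

Original NTs in T[2,3] deriving "cc": ["S"]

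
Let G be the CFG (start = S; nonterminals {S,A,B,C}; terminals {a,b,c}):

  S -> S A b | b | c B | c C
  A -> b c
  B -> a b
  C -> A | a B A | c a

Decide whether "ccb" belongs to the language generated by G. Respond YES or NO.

CNF form of G:
  S -> S X4 | T1 B | T1 C | b
  A -> T0 T1
  B -> T2 T0
  C -> T0 T1 | T1 T2 | T2 X3
  T0 -> b
  T1 -> c
  T2 -> a
  X3 -> B A
  X4 -> A T0

CYK table (by increasing span):
  cell(0,0) c: {T1}  orig:{}
  cell(1,1) c: {T1}  orig:{}
  cell(2,2) b: {S,T0}  orig:{S}
  cell(0,1) cc: ∅
  cell(1,2) cb: ∅
  cell(0,2) ccb: ∅

S ∉ T[0,2] ⇒ NO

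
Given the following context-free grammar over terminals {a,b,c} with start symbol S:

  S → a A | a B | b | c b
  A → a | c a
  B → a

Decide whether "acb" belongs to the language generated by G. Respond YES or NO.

CNF form of G:
  S -> T0 T2 | T1 A | T1 B | b
  A -> T0 T1 | a
  B -> a
  T0 -> c
  T1 -> a
  T2 -> b

Fill CYK table bottom-up:
  [0..0]={A,B,T1}  "a"  orig:{A,B}
  [1..1]={T0}  "c"  orig:{}
  [2..2]={S,T2}  "b"  orig:{S}
  [0..1]=∅  "ac"
  [1..2]={S}  "cb"
  [0..2]=∅  "acb"

S ∉ T[0,2] ⇒ NO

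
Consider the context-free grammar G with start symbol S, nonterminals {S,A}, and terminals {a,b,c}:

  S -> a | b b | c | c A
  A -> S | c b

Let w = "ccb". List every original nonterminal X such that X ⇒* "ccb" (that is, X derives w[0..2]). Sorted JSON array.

CNF form of G:
  S -> T0 T0 | T1 A | a | c
  A -> T0 T0 | T1 A | T1 T0 | a | c
  T0 -> b
  T1 -> c

CYK fill, restricted to cells inside w[0..2]:
  [0..0]={A,S,T1}  "c"  orig:{A,S}
  [1..1]={A,S,T1}  "c"  orig:{A,S}
  [2..2]={T0}  "b"  orig:{}
  [0..1]={A,S}  "cc"
  [1..2]={A}  "cb"
  [0..2]={A,S}  "ccb"

Original NTs in T[0,2] deriving "ccb": ["A", "S"]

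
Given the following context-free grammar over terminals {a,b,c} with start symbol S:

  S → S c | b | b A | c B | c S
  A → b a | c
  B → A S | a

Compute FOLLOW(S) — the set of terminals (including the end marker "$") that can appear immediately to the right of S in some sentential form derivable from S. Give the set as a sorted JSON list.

FIRST iteration:
iter 1:
  A via A→b a: +{b}
  A via A→c: +{c}
  B via B→A S: +{b,c}
  B via B→a: +{a}
  S via S→b: +{b}
  S via S→c B: +{c}
  FIRST[S]={b,c}  FIRST[A]={b,c}  FIRST[B]={a,b,c}
iter 2: (stable)
  FIRST[S]={b,c}  FIRST[A]={b,c}  FIRST[B]={a,b,c}

Compute FOLLOW by fixpoint:
initialize: $ ∈ FOLLOW(S)
pass 1:
  B→A S: FOLLOW(A) ⊇ FIRST(S) = {b,c}; new: +{b,c}
  S→S c: FOLLOW(S) ⊇ FIRST(c) = {c}; new: +{c}
  S→b A: FOLLOW(A) ⊇ FOLLOW(S) ⊇ {$,c}; new: +{$}
  S→c B: FOLLOW(B) ⊇ FOLLOW(S) ⊇ {$,c}; new: +{$,c}
  FOLLOW[S]={$,c}  FOLLOW[A]={$,b,c}  FOLLOW[B]={$,c}
pass 2: done
  FOLLOW[S]={$,c}  FOLLOW[A]={$,b,c}  FOLLOW[B]={$,c}

FOLLOW(S) = ["$", "c"]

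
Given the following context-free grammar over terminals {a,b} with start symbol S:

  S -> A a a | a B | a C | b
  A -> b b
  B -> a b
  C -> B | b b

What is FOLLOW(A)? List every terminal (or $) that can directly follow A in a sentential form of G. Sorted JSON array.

Compute FIRST by fixpoint:
pass 1:
  A via A→b b: +{b}
  B via B→a b: +{a}
  C via C→B: +{a}
  C via C→b b: +{b}
  S via S→A a a: +{b}
  S via S→a B: +{a}
  FIRST(S)={a,b}  FIRST(A)={b}  FIRST(B)={a}  FIRST(C)={a,b}
pass 2: (no change)
  FIRST(S)={a,b}  FIRST(A)={b}  FIRST(B)={a}  FIRST(C)={a,b}

Compute FOLLOW by fixpoint:
initialize: $ ∈ FOLLOW(S)
round 1:
  S→A a a: FOLLOW(A) ⊇ FIRST(a) = {a}; new: +{a}
  S→a B: FOLLOW(B) ⊇ FOLLOW(S) ⊇ {$}; new: +{$}
  S→a C: FOLLOW(C) ⊇ FOLLOW(S) ⊇ {$}; new: +{$}
  FOLLOW(S)={$}  FOLLOW(A)={a}  FOLLOW(B)={$}  FOLLOW(C)={$}
round 2: (stable)
  FOLLOW(S)={$}  FOLLOW(A)={a}  FOLLOW(B)={$}  FOLLOW(C)={$}

FOLLOW(A) = ["a"]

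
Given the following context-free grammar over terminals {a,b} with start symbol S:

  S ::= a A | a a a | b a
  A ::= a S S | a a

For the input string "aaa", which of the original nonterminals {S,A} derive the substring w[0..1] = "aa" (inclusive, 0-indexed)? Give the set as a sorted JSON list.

CNF form of G:
  S -> T0 A | T0 X3 | T1 T0
  A -> T0 T0 | T0 X2
  T0 -> a
  T1 -> b
  X2 -> S S
  X3 -> T0 T0

CYK table (by increasing span), restricted to cells inside w[0..1]:
  cell(0,0) a: {T0}  orig:{}
  cell(1,1) a: {T0}  orig:{}
  cell(0,1) aa: {A,X3}  orig:{A}

Original NTs in T[0,1] deriving "aa": ["A"]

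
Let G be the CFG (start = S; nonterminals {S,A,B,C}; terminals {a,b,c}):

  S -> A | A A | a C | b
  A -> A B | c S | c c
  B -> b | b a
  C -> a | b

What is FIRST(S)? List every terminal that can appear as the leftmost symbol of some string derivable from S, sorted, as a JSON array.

Compute FIRST by fixpoint:
pass 1:
  A via A→c S: +{c}
  B via B→b: +{b}
  C via C→a: +{a}
  C via C→b: +{b}
  S via S→A: +{c}
  S via S→a C: +{a}
  S via S→b: +{b}
  FIRST[S]={a,b,c}  FIRST[A]={c}  FIRST[B]={b}  FIRST[C]={a,b}
pass 2: — fixpoint
  FIRST[S]={a,b,c}  FIRST[A]={c}  FIRST[B]={b}  FIRST[C]={a,b}

FIRST(S) = ["a", "b", "c"]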